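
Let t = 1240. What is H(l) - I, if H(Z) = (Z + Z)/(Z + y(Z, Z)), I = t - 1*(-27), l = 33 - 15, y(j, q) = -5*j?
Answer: -2535/2 ≈ -1267.5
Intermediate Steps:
l = 18
I = 1267 (I = 1240 - 1*(-27) = 1240 + 27 = 1267)
H(Z) = -½ (H(Z) = (Z + Z)/(Z - 5*Z) = (2*Z)/((-4*Z)) = (2*Z)*(-1/(4*Z)) = -½)
H(l) - I = -½ - 1*1267 = -½ - 1267 = -2535/2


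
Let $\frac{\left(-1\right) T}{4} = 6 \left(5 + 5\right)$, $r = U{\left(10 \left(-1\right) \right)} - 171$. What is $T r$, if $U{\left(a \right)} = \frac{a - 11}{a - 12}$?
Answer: $\frac{448920}{11} \approx 40811.0$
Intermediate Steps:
$U{\left(a \right)} = \frac{-11 + a}{-12 + a}$
$r = - \frac{3741}{22}$ ($r = \frac{-11 + 10 \left(-1\right)}{-12 + 10 \left(-1\right)} - 171 = \frac{-11 - 10}{-12 - 10} - 171 = \frac{1}{-22} \left(-21\right) - 171 = \left(- \frac{1}{22}\right) \left(-21\right) - 171 = \frac{21}{22} - 171 = - \frac{3741}{22} \approx -170.05$)
$T = -240$ ($T = - 4 \cdot 6 \left(5 + 5\right) = - 4 \cdot 6 \cdot 10 = \left(-4\right) 60 = -240$)
$T r = \left(-240\right) \left(- \frac{3741}{22}\right) = \frac{448920}{11}$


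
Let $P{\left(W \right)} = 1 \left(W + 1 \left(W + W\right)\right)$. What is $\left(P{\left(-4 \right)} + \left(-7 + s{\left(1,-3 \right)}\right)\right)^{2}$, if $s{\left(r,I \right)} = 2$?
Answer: $289$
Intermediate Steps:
$P{\left(W \right)} = 3 W$ ($P{\left(W \right)} = 1 \left(W + 1 \cdot 2 W\right) = 1 \left(W + 2 W\right) = 1 \cdot 3 W = 3 W$)
$\left(P{\left(-4 \right)} + \left(-7 + s{\left(1,-3 \right)}\right)\right)^{2} = \left(3 \left(-4\right) + \left(-7 + 2\right)\right)^{2} = \left(-12 - 5\right)^{2} = \left(-17\right)^{2} = 289$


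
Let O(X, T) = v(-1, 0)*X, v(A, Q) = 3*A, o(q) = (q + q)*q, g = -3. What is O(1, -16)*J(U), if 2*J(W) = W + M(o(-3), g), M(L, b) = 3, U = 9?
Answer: -18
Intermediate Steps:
o(q) = 2*q² (o(q) = (2*q)*q = 2*q²)
J(W) = 3/2 + W/2 (J(W) = (W + 3)/2 = (3 + W)/2 = 3/2 + W/2)
O(X, T) = -3*X (O(X, T) = (3*(-1))*X = -3*X)
O(1, -16)*J(U) = (-3*1)*(3/2 + (½)*9) = -3*(3/2 + 9/2) = -3*6 = -18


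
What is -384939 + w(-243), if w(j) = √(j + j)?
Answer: -384939 + 9*I*√6 ≈ -3.8494e+5 + 22.045*I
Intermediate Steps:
w(j) = √2*√j (w(j) = √(2*j) = √2*√j)
-384939 + w(-243) = -384939 + √2*√(-243) = -384939 + √2*(9*I*√3) = -384939 + 9*I*√6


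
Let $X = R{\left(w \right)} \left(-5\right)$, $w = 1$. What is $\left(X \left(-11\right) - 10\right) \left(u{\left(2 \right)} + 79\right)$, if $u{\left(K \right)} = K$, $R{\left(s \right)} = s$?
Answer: $3645$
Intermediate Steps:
$X = -5$ ($X = 1 \left(-5\right) = -5$)
$\left(X \left(-11\right) - 10\right) \left(u{\left(2 \right)} + 79\right) = \left(\left(-5\right) \left(-11\right) - 10\right) \left(2 + 79\right) = \left(55 - 10\right) 81 = 45 \cdot 81 = 3645$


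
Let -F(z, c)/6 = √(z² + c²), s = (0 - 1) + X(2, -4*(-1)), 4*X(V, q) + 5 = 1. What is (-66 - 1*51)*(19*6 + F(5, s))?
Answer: -13338 + 702*√29 ≈ -9557.6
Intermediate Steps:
X(V, q) = -1 (X(V, q) = -5/4 + (¼)*1 = -5/4 + ¼ = -1)
s = -2 (s = (0 - 1) - 1 = -1 - 1 = -2)
F(z, c) = -6*√(c² + z²) (F(z, c) = -6*√(z² + c²) = -6*√(c² + z²))
(-66 - 1*51)*(19*6 + F(5, s)) = (-66 - 1*51)*(19*6 - 6*√((-2)² + 5²)) = (-66 - 51)*(114 - 6*√(4 + 25)) = -117*(114 - 6*√29) = -13338 + 702*√29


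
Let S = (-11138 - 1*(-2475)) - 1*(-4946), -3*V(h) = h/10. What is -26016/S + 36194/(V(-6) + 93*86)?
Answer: 81574826/7078407 ≈ 11.524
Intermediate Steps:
V(h) = -h/30 (V(h) = -h/(3*10) = -h/30)
S = -3717 (S = (-11138 + 2475) + 4946 = -8663 + 4946 = -3717)
-26016/S + 36194/(V(-6) + 93*86) = -26016/(-3717) + 36194/(-1/30*(-6) + 93*86) = -26016*(-1/3717) + 36194/(⅕ + 7998) = 8672/1239 + 36194/(39991/5) = 8672/1239 + 36194*(5/39991) = 8672/1239 + 180970/39991 = 81574826/7078407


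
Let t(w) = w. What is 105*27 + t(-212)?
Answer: 2623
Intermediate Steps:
105*27 + t(-212) = 105*27 - 212 = 2835 - 212 = 2623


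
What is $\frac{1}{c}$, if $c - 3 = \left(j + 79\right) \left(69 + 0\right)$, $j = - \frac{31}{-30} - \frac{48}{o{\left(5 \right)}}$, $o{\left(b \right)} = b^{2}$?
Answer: $\frac{50}{269641} \approx 0.00018543$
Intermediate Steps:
$j = - \frac{133}{150}$ ($j = - \frac{31}{-30} - \frac{48}{5^{2}} = \left(-31\right) \left(- \frac{1}{30}\right) - \frac{48}{25} = \frac{31}{30} - \frac{48}{25} = - \frac{133}{150} \approx -0.88667$)
$c = \frac{269641}{50}$ ($c = 3 + \left(- \frac{133}{150} + 79\right) \left(69 + 0\right) = 3 + \frac{11717}{150} \cdot 69 = 3 + \frac{269491}{50} = \frac{269641}{50} \approx 5392.8$)
$\frac{1}{c} = \frac{1}{\frac{269641}{50}} = \frac{50}{269641}$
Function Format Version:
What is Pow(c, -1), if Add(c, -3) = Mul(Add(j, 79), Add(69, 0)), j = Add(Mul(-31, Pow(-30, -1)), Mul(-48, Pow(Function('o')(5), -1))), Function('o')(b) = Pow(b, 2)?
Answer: Rational(50, 269641) ≈ 0.00018543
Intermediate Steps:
j = Rational(-133, 150) (j = Add(Mul(-31, Pow(-30, -1)), Mul(-48, Pow(Pow(5, 2), -1))) = Add(Mul(-31, Rational(-1, 30)), Mul(-48, Pow(25, -1))) = Add(Rational(31, 30), Mul(-48, Rational(1, 25))) = Add(Rational(31, 30), Rational(-48, 25)) = Rational(-133, 150) ≈ -0.88667)
c = Rational(269641, 50) (c = Add(3, Mul(Add(Rational(-133, 150), 79), Add(69, 0))) = Add(3, Mul(Rational(11717, 150), 69)) = Add(3, Rational(269491, 50)) = Rational(269641, 50) ≈ 5392.8)
Pow(c, -1) = Pow(Rational(269641, 50), -1) = Rational(50, 269641)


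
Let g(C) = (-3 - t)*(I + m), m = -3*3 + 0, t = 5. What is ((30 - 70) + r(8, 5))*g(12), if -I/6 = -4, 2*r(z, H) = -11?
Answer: 5460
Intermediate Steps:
r(z, H) = -11/2 (r(z, H) = (½)*(-11) = -11/2)
m = -9 (m = -9 + 0 = -9)
I = 24 (I = -6*(-4) = 24)
g(C) = -120 (g(C) = (-3 - 1*5)*(24 - 9) = (-3 - 5)*15 = -8*15 = -120)
((30 - 70) + r(8, 5))*g(12) = ((30 - 70) - 11/2)*(-120) = (-40 - 11/2)*(-120) = -91/2*(-120) = 5460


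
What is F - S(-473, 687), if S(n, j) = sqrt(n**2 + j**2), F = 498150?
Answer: 498150 - sqrt(695698) ≈ 4.9732e+5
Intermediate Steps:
S(n, j) = sqrt(j**2 + n**2)
F - S(-473, 687) = 498150 - sqrt(687**2 + (-473)**2) = 498150 - sqrt(471969 + 223729) = 498150 - sqrt(695698)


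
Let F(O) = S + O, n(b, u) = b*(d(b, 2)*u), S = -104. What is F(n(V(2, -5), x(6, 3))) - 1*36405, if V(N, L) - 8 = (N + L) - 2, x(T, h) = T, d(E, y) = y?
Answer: -36473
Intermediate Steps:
V(N, L) = 6 + L + N (V(N, L) = 8 + ((N + L) - 2) = 8 + ((L + N) - 2) = 8 + (-2 + L + N) = 6 + L + N)
n(b, u) = 2*b*u (n(b, u) = b*(2*u) = 2*b*u)
F(O) = -104 + O
F(n(V(2, -5), x(6, 3))) - 1*36405 = (-104 + 2*(6 - 5 + 2)*6) - 1*36405 = (-104 + 2*3*6) - 36405 = (-104 + 36) - 36405 = -68 - 36405 = -36473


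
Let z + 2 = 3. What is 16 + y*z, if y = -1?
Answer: 15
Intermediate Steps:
z = 1 (z = -2 + 3 = 1)
16 + y*z = 16 - 1*1 = 16 - 1 = 15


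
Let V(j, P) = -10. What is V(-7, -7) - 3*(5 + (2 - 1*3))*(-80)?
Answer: 950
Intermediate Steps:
V(-7, -7) - 3*(5 + (2 - 1*3))*(-80) = -10 - 3*(5 + (2 - 1*3))*(-80) = -10 - 3*(5 + (2 - 3))*(-80) = -10 - 3*(5 - 1)*(-80) = -10 - 3*4*(-80) = -10 - 12*(-80) = -10 + 960 = 950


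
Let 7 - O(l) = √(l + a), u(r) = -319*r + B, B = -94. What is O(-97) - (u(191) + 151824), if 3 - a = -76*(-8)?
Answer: -90794 - 3*I*√78 ≈ -90794.0 - 26.495*I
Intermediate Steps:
a = -605 (a = 3 - (-76)*(-8) = 3 - 1*608 = 3 - 608 = -605)
u(r) = -94 - 319*r (u(r) = -319*r - 94 = -94 - 319*r)
O(l) = 7 - √(-605 + l) (O(l) = 7 - √(l - 605) = 7 - √(-605 + l))
O(-97) - (u(191) + 151824) = (7 - √(-605 - 97)) - ((-94 - 319*191) + 151824) = (7 - √(-702)) - ((-94 - 60929) + 151824) = (7 - 3*I*√78) - (-61023 + 151824) = (7 - 3*I*√78) - 1*90801 = (7 - 3*I*√78) - 90801 = -90794 - 3*I*√78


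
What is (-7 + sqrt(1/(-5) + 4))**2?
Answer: (35 - sqrt(95))**2/25 ≈ 25.509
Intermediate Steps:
(-7 + sqrt(1/(-5) + 4))**2 = (-7 + sqrt(-1/5 + 4))**2 = (-7 + sqrt(19/5))**2 = (-7 + sqrt(95)/5)**2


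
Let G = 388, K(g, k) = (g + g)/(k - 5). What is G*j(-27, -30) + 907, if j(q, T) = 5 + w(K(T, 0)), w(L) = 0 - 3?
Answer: 1683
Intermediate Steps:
K(g, k) = 2*g/(-5 + k) (K(g, k) = (2*g)/(-5 + k) = 2*g/(-5 + k))
w(L) = -3
j(q, T) = 2 (j(q, T) = 5 - 3 = 2)
G*j(-27, -30) + 907 = 388*2 + 907 = 776 + 907 = 1683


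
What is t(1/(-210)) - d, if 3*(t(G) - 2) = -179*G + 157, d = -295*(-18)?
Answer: -3310891/630 ≈ -5255.4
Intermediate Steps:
d = 5310
t(G) = 163/3 - 179*G/3 (t(G) = 2 + (-179*G + 157)/3 = 2 + (157 - 179*G)/3 = 2 + (157/3 - 179*G/3) = 163/3 - 179*G/3)
t(1/(-210)) - d = (163/3 - 179/3/(-210)) - 1*5310 = (163/3 - 179/3*(-1/210)) - 5310 = (163/3 + 179/630) - 5310 = 34409/630 - 5310 = -3310891/630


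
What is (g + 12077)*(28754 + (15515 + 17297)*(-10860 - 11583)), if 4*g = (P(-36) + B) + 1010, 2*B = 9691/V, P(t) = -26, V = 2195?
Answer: -79675916507790651/8780 ≈ -9.0747e+12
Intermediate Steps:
B = 9691/4390 (B = (9691/2195)/2 = (9691*(1/2195))/2 = (½)*(9691/2195) = 9691/4390 ≈ 2.2075)
g = 4329451/17560 (g = ((-26 + 9691/4390) + 1010)/4 = (-104449/4390 + 1010)/4 = (¼)*(4329451/4390) = 4329451/17560 ≈ 246.55)
(g + 12077)*(28754 + (15515 + 17297)*(-10860 - 11583)) = (4329451/17560 + 12077)*(28754 + (15515 + 17297)*(-10860 - 11583)) = 216401571*(28754 + 32812*(-22443))/17560 = 216401571*(28754 - 736399716)/17560 = (216401571/17560)*(-736370962) = -79675916507790651/8780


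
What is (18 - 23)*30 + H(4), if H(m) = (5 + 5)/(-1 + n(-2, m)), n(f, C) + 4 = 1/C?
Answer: -2890/19 ≈ -152.11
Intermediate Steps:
n(f, C) = -4 + 1/C
H(m) = 10/(-5 + 1/m) (H(m) = (5 + 5)/(-1 + (-4 + 1/m)) = 10/(-5 + 1/m))
(18 - 23)*30 + H(4) = (18 - 23)*30 - 10*4/(-1 + 5*4) = -5*30 - 10*4/(-1 + 20) = -150 - 10*4/19 = -150 - 10*4*1/19 = -150 - 40/19 = -2890/19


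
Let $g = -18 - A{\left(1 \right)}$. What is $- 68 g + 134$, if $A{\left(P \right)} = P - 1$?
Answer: $1358$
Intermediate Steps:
$A{\left(P \right)} = -1 + P$ ($A{\left(P \right)} = P - 1 = -1 + P$)
$g = -18$ ($g = -18 - \left(-1 + 1\right) = -18 - 0 = -18 + 0 = -18$)
$- 68 g + 134 = \left(-68\right) \left(-18\right) + 134 = 1224 + 134 = 1358$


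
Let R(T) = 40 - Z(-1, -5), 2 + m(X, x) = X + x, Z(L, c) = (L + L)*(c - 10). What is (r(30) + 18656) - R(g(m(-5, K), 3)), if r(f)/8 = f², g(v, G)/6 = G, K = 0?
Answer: 25846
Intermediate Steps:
Z(L, c) = 2*L*(-10 + c) (Z(L, c) = (2*L)*(-10 + c) = 2*L*(-10 + c))
m(X, x) = -2 + X + x (m(X, x) = -2 + (X + x) = -2 + X + x)
g(v, G) = 6*G
r(f) = 8*f²
R(T) = 10 (R(T) = 40 - 2*(-1)*(-10 - 5) = 40 - 2*(-1)*(-15) = 40 - 1*30 = 40 - 30 = 10)
(r(30) + 18656) - R(g(m(-5, K), 3)) = (8*30² + 18656) - 1*10 = (8*900 + 18656) - 10 = (7200 + 18656) - 10 = 25856 - 10 = 25846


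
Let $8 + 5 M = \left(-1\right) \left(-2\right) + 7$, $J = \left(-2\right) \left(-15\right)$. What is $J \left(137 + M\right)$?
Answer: $4116$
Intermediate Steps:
$J = 30$
$M = \frac{1}{5}$ ($M = - \frac{8}{5} + \frac{\left(-1\right) \left(-2\right) + 7}{5} = - \frac{8}{5} + \frac{2 + 7}{5} = - \frac{8}{5} + \frac{1}{5} \cdot 9 = - \frac{8}{5} + \frac{9}{5} = \frac{1}{5} \approx 0.2$)
$J \left(137 + M\right) = 30 \left(137 + \frac{1}{5}\right) = 30 \cdot \frac{686}{5} = 4116$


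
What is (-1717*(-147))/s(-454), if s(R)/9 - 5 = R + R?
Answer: -12019/387 ≈ -31.057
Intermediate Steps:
s(R) = 45 + 18*R (s(R) = 45 + 9*(R + R) = 45 + 9*(2*R) = 45 + 18*R)
(-1717*(-147))/s(-454) = (-1717*(-147))/(45 + 18*(-454)) = 252399/(45 - 8172) = 252399/(-8127) = 252399*(-1/8127) = -12019/387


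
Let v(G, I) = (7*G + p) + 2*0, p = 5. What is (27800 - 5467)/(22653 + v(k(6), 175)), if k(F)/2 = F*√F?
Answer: 253010557/256671314 - 468993*√6/128335657 ≈ 0.97679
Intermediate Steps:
k(F) = 2*F^(3/2) (k(F) = 2*(F*√F) = 2*F^(3/2))
v(G, I) = 5 + 7*G (v(G, I) = (7*G + 5) + 2*0 = (5 + 7*G) + 0 = 5 + 7*G)
(27800 - 5467)/(22653 + v(k(6), 175)) = (27800 - 5467)/(22653 + (5 + 7*(2*6^(3/2)))) = 22333/(22653 + (5 + 7*(2*(6*√6)))) = 22333/(22653 + (5 + 7*(12*√6))) = 22333/(22653 + (5 + 84*√6)) = 22333/(22658 + 84*√6)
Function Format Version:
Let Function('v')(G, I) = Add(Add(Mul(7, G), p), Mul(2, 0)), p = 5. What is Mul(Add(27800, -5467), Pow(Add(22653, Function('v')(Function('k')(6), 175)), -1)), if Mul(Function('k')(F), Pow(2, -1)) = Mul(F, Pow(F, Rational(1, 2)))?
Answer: Add(Rational(253010557, 256671314), Mul(Rational(-468993, 128335657), Pow(6, Rational(1, 2)))) ≈ 0.97679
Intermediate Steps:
Function('k')(F) = Mul(2, Pow(F, Rational(3, 2))) (Function('k')(F) = Mul(2, Mul(F, Pow(F, Rational(1, 2)))) = Mul(2, Pow(F, Rational(3, 2))))
Function('v')(G, I) = Add(5, Mul(7, G)) (Function('v')(G, I) = Add(Add(Mul(7, G), 5), Mul(2, 0)) = Add(Add(5, Mul(7, G)), 0) = Add(5, Mul(7, G)))
Mul(Add(27800, -5467), Pow(Add(22653, Function('v')(Function('k')(6), 175)), -1)) = Mul(Add(27800, -5467), Pow(Add(22653, Add(5, Mul(7, Mul(2, Pow(6, Rational(3, 2)))))), -1)) = Mul(22333, Pow(Add(22653, Add(5, Mul(7, Mul(2, Mul(6, Pow(6, Rational(1, 2))))))), -1)) = Mul(22333, Pow(Add(22653, Add(5, Mul(7, Mul(12, Pow(6, Rational(1, 2)))))), -1)) = Mul(22333, Pow(Add(22653, Add(5, Mul(84, Pow(6, Rational(1, 2))))), -1)) = Mul(22333, Pow(Add(22658, Mul(84, Pow(6, Rational(1, 2)))), -1))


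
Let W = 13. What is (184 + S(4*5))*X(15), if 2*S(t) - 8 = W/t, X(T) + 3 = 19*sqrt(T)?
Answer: -22599/40 + 143127*sqrt(15)/40 ≈ 13293.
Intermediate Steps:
X(T) = -3 + 19*sqrt(T)
S(t) = 4 + 13/(2*t) (S(t) = 4 + (13/t)/2 = 4 + 13/(2*t))
(184 + S(4*5))*X(15) = (184 + (4 + 13/(2*((4*5)))))*(-3 + 19*sqrt(15)) = (184 + (4 + (13/2)/20))*(-3 + 19*sqrt(15)) = (184 + (4 + (13/2)*(1/20)))*(-3 + 19*sqrt(15)) = (184 + (4 + 13/40))*(-3 + 19*sqrt(15)) = (184 + 173/40)*(-3 + 19*sqrt(15)) = 7533*(-3 + 19*sqrt(15))/40 = -22599/40 + 143127*sqrt(15)/40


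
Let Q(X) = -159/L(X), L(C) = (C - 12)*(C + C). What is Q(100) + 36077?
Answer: 634955041/17600 ≈ 36077.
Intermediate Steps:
L(C) = 2*C*(-12 + C) (L(C) = (-12 + C)*(2*C) = 2*C*(-12 + C))
Q(X) = -159/(2*X*(-12 + X)) (Q(X) = -159*1/(2*X*(-12 + X)) = -159/(2*X*(-12 + X)))
Q(100) + 36077 = -159/2/(100*(-12 + 100)) + 36077 = -159/2*1/100/88 + 36077 = -159/2*1/100*1/88 + 36077 = -159/17600 + 36077 = 634955041/17600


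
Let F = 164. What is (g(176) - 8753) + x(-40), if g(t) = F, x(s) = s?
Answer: -8629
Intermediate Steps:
g(t) = 164
(g(176) - 8753) + x(-40) = (164 - 8753) - 40 = -8589 - 40 = -8629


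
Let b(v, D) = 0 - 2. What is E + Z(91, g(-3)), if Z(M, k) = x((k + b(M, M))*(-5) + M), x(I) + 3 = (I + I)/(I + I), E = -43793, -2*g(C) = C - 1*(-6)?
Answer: -43795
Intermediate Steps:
b(v, D) = -2
g(C) = -3 - C/2 (g(C) = -(C - 1*(-6))/2 = -(C + 6)/2 = -(6 + C)/2 = -3 - C/2)
x(I) = -2 (x(I) = -3 + (I + I)/(I + I) = -3 + (2*I)/((2*I)) = -3 + (2*I)*(1/(2*I)) = -3 + 1 = -2)
Z(M, k) = -2
E + Z(91, g(-3)) = -43793 - 2 = -43795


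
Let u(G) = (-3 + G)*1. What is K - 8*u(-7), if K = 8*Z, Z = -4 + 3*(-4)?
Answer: -48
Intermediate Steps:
Z = -16 (Z = -4 - 12 = -16)
u(G) = -3 + G
K = -128 (K = 8*(-16) = -128)
K - 8*u(-7) = -128 - 8*(-3 - 7) = -128 - 8*(-10) = -128 + 80 = -48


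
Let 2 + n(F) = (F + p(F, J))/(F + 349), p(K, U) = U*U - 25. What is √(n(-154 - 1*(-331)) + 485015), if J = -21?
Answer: √134191768706/526 ≈ 696.43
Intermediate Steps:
p(K, U) = -25 + U² (p(K, U) = U² - 25 = -25 + U²)
n(F) = -2 + (416 + F)/(349 + F) (n(F) = -2 + (F + (-25 + (-21)²))/(F + 349) = -2 + (F + (-25 + 441))/(349 + F) = -2 + (F + 416)/(349 + F) = -2 + (416 + F)/(349 + F))
√(n(-154 - 1*(-331)) + 485015) = √((-282 - (-154 - 1*(-331)))/(349 + (-154 - 1*(-331))) + 485015) = √((-282 - (-154 + 331))/(349 + (-154 + 331)) + 485015) = √((-282 - 1*177)/(349 + 177) + 485015) = √((-282 - 177)/526 + 485015) = √((1/526)*(-459) + 485015) = √(-459/526 + 485015) = √(255117431/526) = √134191768706/526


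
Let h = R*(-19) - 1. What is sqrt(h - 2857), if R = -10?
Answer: 2*I*sqrt(667) ≈ 51.653*I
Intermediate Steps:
h = 189 (h = -10*(-19) - 1 = 190 - 1 = 189)
sqrt(h - 2857) = sqrt(189 - 2857) = sqrt(-2668) = 2*I*sqrt(667)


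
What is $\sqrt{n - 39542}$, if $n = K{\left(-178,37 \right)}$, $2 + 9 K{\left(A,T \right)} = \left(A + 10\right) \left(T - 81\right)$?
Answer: $\frac{14 i \sqrt{1778}}{3} \approx 196.78 i$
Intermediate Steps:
$K{\left(A,T \right)} = - \frac{2}{9} + \frac{\left(-81 + T\right) \left(10 + A\right)}{9}$ ($K{\left(A,T \right)} = - \frac{2}{9} + \frac{\left(A + 10\right) \left(T - 81\right)}{9} = - \frac{2}{9} + \frac{\left(10 + A\right) \left(-81 + T\right)}{9} = - \frac{2}{9} + \frac{\left(-81 + T\right) \left(10 + A\right)}{9}$)
$n = \frac{7390}{9}$ ($n = - \frac{812}{9} - -1602 + \frac{10}{9} \cdot 37 + \frac{1}{9} \left(-178\right) 37 = - \frac{812}{9} + 1602 + \frac{370}{9} - \frac{6586}{9} = \frac{7390}{9} \approx 821.11$)
$\sqrt{n - 39542} = \sqrt{\frac{7390}{9} - 39542} = \sqrt{- \frac{348488}{9}} = \frac{14 i \sqrt{1778}}{3}$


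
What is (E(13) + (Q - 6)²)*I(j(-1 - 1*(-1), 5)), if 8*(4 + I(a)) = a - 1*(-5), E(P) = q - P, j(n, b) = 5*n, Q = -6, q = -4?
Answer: -3429/8 ≈ -428.63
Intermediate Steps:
E(P) = -4 - P
I(a) = -27/8 + a/8 (I(a) = -4 + (a - 1*(-5))/8 = -4 + (a + 5)/8 = -4 + (5 + a)/8 = -4 + (5/8 + a/8) = -27/8 + a/8)
(E(13) + (Q - 6)²)*I(j(-1 - 1*(-1), 5)) = ((-4 - 1*13) + (-6 - 6)²)*(-27/8 + (5*(-1 - 1*(-1)))/8) = ((-4 - 13) + (-12)²)*(-27/8 + (5*(-1 + 1))/8) = (-17 + 144)*(-27/8 + (5*0)/8) = 127*(-27/8 + (⅛)*0) = 127*(-27/8 + 0) = 127*(-27/8) = -3429/8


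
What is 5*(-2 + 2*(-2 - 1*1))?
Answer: -40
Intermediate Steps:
5*(-2 + 2*(-2 - 1*1)) = 5*(-2 + 2*(-2 - 1)) = 5*(-2 + 2*(-3)) = 5*(-2 - 6) = 5*(-8) = -40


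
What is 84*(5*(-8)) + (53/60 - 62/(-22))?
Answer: -2215157/660 ≈ -3356.3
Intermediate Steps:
84*(5*(-8)) + (53/60 - 62/(-22)) = 84*(-40) + (53*(1/60) - 62*(-1/22)) = -3360 + (53/60 + 31/11) = -3360 + 2443/660 = -2215157/660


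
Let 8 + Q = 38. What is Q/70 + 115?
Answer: 808/7 ≈ 115.43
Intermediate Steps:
Q = 30 (Q = -8 + 38 = 30)
Q/70 + 115 = 30/70 + 115 = 30*(1/70) + 115 = 3/7 + 115 = 808/7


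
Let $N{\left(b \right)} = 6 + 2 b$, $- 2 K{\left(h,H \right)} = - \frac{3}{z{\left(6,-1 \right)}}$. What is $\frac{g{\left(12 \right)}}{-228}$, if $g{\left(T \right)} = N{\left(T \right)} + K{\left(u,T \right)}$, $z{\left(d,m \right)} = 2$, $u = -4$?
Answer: $- \frac{41}{304} \approx -0.13487$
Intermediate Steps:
$K{\left(h,H \right)} = \frac{3}{4}$ ($K{\left(h,H \right)} = - \frac{\left(-3\right) \frac{1}{2}}{2} = \left(- \frac{1}{2}\right) \left(- \frac{3}{2}\right) = \frac{3}{4}$)
$g{\left(T \right)} = \frac{27}{4} + 2 T$ ($g{\left(T \right)} = \left(6 + 2 T\right) + \frac{3}{4} = \frac{27}{4} + 2 T$)
$\frac{g{\left(12 \right)}}{-228} = \frac{\frac{27}{4} + 2 \cdot 12}{-228} = \left(\frac{27}{4} + 24\right) \left(- \frac{1}{228}\right) = \frac{123}{4} \left(- \frac{1}{228}\right) = - \frac{41}{304}$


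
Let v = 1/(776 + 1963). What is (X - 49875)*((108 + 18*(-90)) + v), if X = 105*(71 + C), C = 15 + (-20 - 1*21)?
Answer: 62327573350/913 ≈ 6.8267e+7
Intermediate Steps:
C = -26 (C = 15 + (-20 - 21) = 15 - 41 = -26)
v = 1/2739 ≈ 0.00036510
X = 4725 (X = 105*(71 - 26) = 105*45 = 4725)
(X - 49875)*((108 + 18*(-90)) + v) = (4725 - 49875)*((108 + 18*(-90)) + 1/2739) = -45150*((108 - 1620) + 1/2739) = -45150*(-1512 + 1/2739) = -45150*(-4141367/2739) = 62327573350/913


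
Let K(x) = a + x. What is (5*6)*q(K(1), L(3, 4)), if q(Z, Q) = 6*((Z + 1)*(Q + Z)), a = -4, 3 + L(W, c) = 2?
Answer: 1440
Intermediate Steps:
L(W, c) = -1 (L(W, c) = -3 + 2 = -1)
K(x) = -4 + x
q(Z, Q) = 6*(1 + Z)*(Q + Z) (q(Z, Q) = 6*((1 + Z)*(Q + Z)) = 6*(1 + Z)*(Q + Z))
(5*6)*q(K(1), L(3, 4)) = (5*6)*(6*(-1) + 6*(-4 + 1) + 6*(-4 + 1)² + 6*(-1)*(-4 + 1)) = 30*(-6 + 6*(-3) + 6*(-3)² + 6*(-1)*(-3)) = 30*(-6 - 18 + 6*9 + 18) = 30*(-6 - 18 + 54 + 18) = 30*48 = 1440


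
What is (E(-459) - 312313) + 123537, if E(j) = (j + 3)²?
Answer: 19160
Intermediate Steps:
E(j) = (3 + j)²
(E(-459) - 312313) + 123537 = ((3 - 459)² - 312313) + 123537 = ((-456)² - 312313) + 123537 = (207936 - 312313) + 123537 = -104377 + 123537 = 19160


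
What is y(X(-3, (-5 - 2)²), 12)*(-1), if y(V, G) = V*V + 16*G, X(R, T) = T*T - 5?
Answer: -5741008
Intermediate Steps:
X(R, T) = -5 + T² (X(R, T) = T² - 5 = -5 + T²)
y(V, G) = V² + 16*G
y(X(-3, (-5 - 2)²), 12)*(-1) = ((-5 + ((-5 - 2)²)²)² + 16*12)*(-1) = ((-5 + ((-7)²)²)² + 192)*(-1) = ((-5 + 49²)² + 192)*(-1) = ((-5 + 2401)² + 192)*(-1) = (2396² + 192)*(-1) = (5740816 + 192)*(-1) = 5741008*(-1) = -5741008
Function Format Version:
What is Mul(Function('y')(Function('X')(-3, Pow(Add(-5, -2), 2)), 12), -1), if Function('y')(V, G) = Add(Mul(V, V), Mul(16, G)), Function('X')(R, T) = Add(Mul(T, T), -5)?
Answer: -5741008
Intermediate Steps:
Function('X')(R, T) = Add(-5, Pow(T, 2)) (Function('X')(R, T) = Add(Pow(T, 2), -5) = Add(-5, Pow(T, 2)))
Function('y')(V, G) = Add(Pow(V, 2), Mul(16, G))
Mul(Function('y')(Function('X')(-3, Pow(Add(-5, -2), 2)), 12), -1) = Mul(Add(Pow(Add(-5, Pow(Pow(Add(-5, -2), 2), 2)), 2), Mul(16, 12)), -1) = Mul(Add(Pow(Add(-5, Pow(Pow(-7, 2), 2)), 2), 192), -1) = Mul(Add(Pow(Add(-5, Pow(49, 2)), 2), 192), -1) = Mul(Add(Pow(Add(-5, 2401), 2), 192), -1) = Mul(Add(Pow(2396, 2), 192), -1) = Mul(Add(5740816, 192), -1) = Mul(5741008, -1) = -5741008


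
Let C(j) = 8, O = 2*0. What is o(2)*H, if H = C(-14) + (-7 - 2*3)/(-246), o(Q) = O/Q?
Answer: 0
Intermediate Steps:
O = 0
o(Q) = 0 (o(Q) = 0/Q = 0)
H = 1981/246 (H = 8 + (-7 - 2*3)/(-246) = 8 - (-7 - 6)/246 = 8 - 1/246*(-13) = 8 + 13/246 = 1981/246 ≈ 8.0528)
o(2)*H = 0*(1981/246) = 0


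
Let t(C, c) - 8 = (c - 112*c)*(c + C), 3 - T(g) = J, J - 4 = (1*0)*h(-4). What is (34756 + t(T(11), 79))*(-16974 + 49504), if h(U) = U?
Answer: -21119061540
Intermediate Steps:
J = 4 (J = 4 + (1*0)*(-4) = 4 + 0*(-4) = 4 + 0 = 4)
T(g) = -1 (T(g) = 3 - 1*4 = 3 - 4 = -1)
t(C, c) = 8 - 111*c*(C + c) (t(C, c) = 8 + (c - 112*c)*(c + C) = 8 + (-111*c)*(C + c) = 8 - 111*c*(C + c))
(34756 + t(T(11), 79))*(-16974 + 49504) = (34756 + (8 - 111*79² - 111*(-1)*79))*(-16974 + 49504) = (34756 + (8 - 111*6241 + 8769))*32530 = (34756 + (8 - 692751 + 8769))*32530 = (34756 - 683974)*32530 = -649218*32530 = -21119061540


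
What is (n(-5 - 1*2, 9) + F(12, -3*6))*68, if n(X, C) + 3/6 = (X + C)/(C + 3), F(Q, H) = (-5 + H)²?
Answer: 107848/3 ≈ 35949.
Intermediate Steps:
n(X, C) = -½ + (C + X)/(3 + C) (n(X, C) = -½ + (X + C)/(C + 3) = -½ + (C + X)/(3 + C))
(n(-5 - 1*2, 9) + F(12, -3*6))*68 = ((-3 + 9 + 2*(-5 - 1*2))/(2*(3 + 9)) + (-5 - 3*6)²)*68 = ((½)*(-3 + 9 + 2*(-5 - 2))/12 + (-5 - 18)²)*68 = ((½)*(1/12)*(-3 + 9 + 2*(-7)) + (-23)²)*68 = ((½)*(1/12)*(-3 + 9 - 14) + 529)*68 = ((½)*(1/12)*(-8) + 529)*68 = (-⅓ + 529)*68 = (1586/3)*68 = 107848/3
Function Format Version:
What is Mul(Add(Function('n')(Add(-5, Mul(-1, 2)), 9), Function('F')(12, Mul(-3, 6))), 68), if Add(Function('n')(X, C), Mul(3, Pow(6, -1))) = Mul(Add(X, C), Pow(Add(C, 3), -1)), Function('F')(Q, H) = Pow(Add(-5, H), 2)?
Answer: Rational(107848, 3) ≈ 35949.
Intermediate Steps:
Function('n')(X, C) = Add(Rational(-1, 2), Mul(Pow(Add(3, C), -1), Add(C, X))) (Function('n')(X, C) = Add(Rational(-1, 2), Mul(Add(X, C), Pow(Add(C, 3), -1))) = Add(Rational(-1, 2), Mul(Add(C, X), Pow(Add(3, C), -1))) = Add(Rational(-1, 2), Mul(Pow(Add(3, C), -1), Add(C, X))))
Mul(Add(Function('n')(Add(-5, Mul(-1, 2)), 9), Function('F')(12, Mul(-3, 6))), 68) = Mul(Add(Mul(Rational(1, 2), Pow(Add(3, 9), -1), Add(-3, 9, Mul(2, Add(-5, Mul(-1, 2))))), Pow(Add(-5, Mul(-3, 6)), 2)), 68) = Mul(Add(Mul(Rational(1, 2), Pow(12, -1), Add(-3, 9, Mul(2, Add(-5, -2)))), Pow(Add(-5, -18), 2)), 68) = Mul(Add(Mul(Rational(1, 2), Rational(1, 12), Add(-3, 9, Mul(2, -7))), Pow(-23, 2)), 68) = Mul(Add(Mul(Rational(1, 2), Rational(1, 12), Add(-3, 9, -14)), 529), 68) = Mul(Add(Mul(Rational(1, 2), Rational(1, 12), -8), 529), 68) = Mul(Add(Rational(-1, 3), 529), 68) = Mul(Rational(1586, 3), 68) = Rational(107848, 3)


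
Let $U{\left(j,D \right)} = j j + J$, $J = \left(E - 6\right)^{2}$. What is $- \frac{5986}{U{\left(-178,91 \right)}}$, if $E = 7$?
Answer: $- \frac{5986}{31685} \approx -0.18892$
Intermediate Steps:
$J = 1$ ($J = \left(7 - 6\right)^{2} = 1^{2} = 1$)
$U{\left(j,D \right)} = 1 + j^{2}$ ($U{\left(j,D \right)} = j j + 1 = j^{2} + 1 = 1 + j^{2}$)
$- \frac{5986}{U{\left(-178,91 \right)}} = - \frac{5986}{1 + \left(-178\right)^{2}} = - \frac{5986}{1 + 31684} = - \frac{5986}{31685}$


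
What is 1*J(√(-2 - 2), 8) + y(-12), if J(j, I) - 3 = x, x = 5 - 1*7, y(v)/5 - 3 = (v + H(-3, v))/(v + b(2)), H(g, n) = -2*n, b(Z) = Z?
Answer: 10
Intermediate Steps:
y(v) = 15 - 5*v/(2 + v) (y(v) = 15 + 5*((v - 2*v)/(v + 2)) = 15 + 5*((-v)/(2 + v)) = 15 + 5*(-v/(2 + v)) = 15 - 5*v/(2 + v))
x = -2 (x = 5 - 7 = -2)
J(j, I) = 1 (J(j, I) = 3 - 2 = 1)
1*J(√(-2 - 2), 8) + y(-12) = 1*1 + 10*(3 - 12)/(2 - 12) = 1 + 10*(-9)/(-10) = 1 + 10*(-⅒)*(-9) = 1 + 9 = 10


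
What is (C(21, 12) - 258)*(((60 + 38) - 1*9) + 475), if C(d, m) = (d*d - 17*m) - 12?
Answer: -18612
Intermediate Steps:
C(d, m) = -12 + d**2 - 17*m (C(d, m) = (d**2 - 17*m) - 12 = -12 + d**2 - 17*m)
(C(21, 12) - 258)*(((60 + 38) - 1*9) + 475) = ((-12 + 21**2 - 17*12) - 258)*(((60 + 38) - 1*9) + 475) = ((-12 + 441 - 204) - 258)*((98 - 9) + 475) = (225 - 258)*(89 + 475) = -33*564 = -18612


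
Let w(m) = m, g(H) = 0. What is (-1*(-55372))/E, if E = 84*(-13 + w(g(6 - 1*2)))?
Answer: -13843/273 ≈ -50.707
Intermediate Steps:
E = -1092 (E = 84*(-13 + 0) = 84*(-13) = -1092)
(-1*(-55372))/E = -1*(-55372)/(-1092) = 55372*(-1/1092) = -13843/273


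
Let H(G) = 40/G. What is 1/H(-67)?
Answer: -67/40 ≈ -1.6750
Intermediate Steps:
1/H(-67) = 1/(40/(-67)) = 1/(40*(-1/67)) = 1/(-40/67) = -67/40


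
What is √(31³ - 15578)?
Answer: √14213 ≈ 119.22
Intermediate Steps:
√(31³ - 15578) = √(29791 - 15578) = √14213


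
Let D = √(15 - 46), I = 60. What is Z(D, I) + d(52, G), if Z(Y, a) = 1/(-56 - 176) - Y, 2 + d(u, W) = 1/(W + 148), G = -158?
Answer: -2441/1160 - I*√31 ≈ -2.1043 - 5.5678*I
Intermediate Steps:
D = I*√31 (D = √(-31) = I*√31 ≈ 5.5678*I)
d(u, W) = -2 + 1/(148 + W) (d(u, W) = -2 + 1/(W + 148) = -2 + 1/(148 + W))
Z(Y, a) = -1/232 - Y (Z(Y, a) = 1/(-232) - Y = -1/232 - Y)
Z(D, I) + d(52, G) = (-1/232 - I*√31) + (-295 - 2*(-158))/(148 - 158) = (-1/232 - I*√31) + (-295 + 316)/(-10) = (-1/232 - I*√31) - ⅒*21 = (-1/232 - I*√31) - 21/10 = -2441/1160 - I*√31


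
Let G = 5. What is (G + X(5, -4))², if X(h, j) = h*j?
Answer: 225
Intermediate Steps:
(G + X(5, -4))² = (5 + 5*(-4))² = (5 - 20)² = (-15)² = 225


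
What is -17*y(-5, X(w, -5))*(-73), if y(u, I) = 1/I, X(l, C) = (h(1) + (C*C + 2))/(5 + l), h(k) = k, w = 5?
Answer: 6205/14 ≈ 443.21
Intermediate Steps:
X(l, C) = (3 + C²)/(5 + l) (X(l, C) = (1 + (C*C + 2))/(5 + l) = (1 + (C² + 2))/(5 + l) = (1 + (2 + C²))/(5 + l) = (3 + C²)/(5 + l))
-17*y(-5, X(w, -5))*(-73) = -17*(5 + 5)/(3 + (-5)²)*(-73) = -17*10/(3 + 25)*(-73) = -17/((⅒)*28)*(-73) = -17/14/5*(-73) = -17*5/14*(-73) = -85/14*(-73) = 6205/14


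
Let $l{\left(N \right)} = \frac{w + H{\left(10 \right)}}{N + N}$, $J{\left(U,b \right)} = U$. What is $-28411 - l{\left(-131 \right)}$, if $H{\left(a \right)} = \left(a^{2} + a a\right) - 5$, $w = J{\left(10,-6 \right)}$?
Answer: $- \frac{7443477}{262} \approx -28410.0$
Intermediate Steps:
$w = 10$
$H{\left(a \right)} = -5 + 2 a^{2}$ ($H{\left(a \right)} = \left(a^{2} + a^{2}\right) - 5 = 2 a^{2} - 5 = -5 + 2 a^{2}$)
$l{\left(N \right)} = \frac{205}{2 N}$ ($l{\left(N \right)} = \frac{10 - \left(5 - 2 \cdot 10^{2}\right)}{N + N} = \frac{10 + \left(-5 + 2 \cdot 100\right)}{2 N} = \left(10 + \left(-5 + 200\right)\right) \frac{1}{2 N} = \left(10 + 195\right) \frac{1}{2 N} = 205 \frac{1}{2 N} = \frac{205}{2 N}$)
$-28411 - l{\left(-131 \right)} = -28411 - \frac{205}{2 \left(-131\right)} = -28411 - \frac{205}{2} \left(- \frac{1}{131}\right) = -28411 - - \frac{205}{262} = -28411 + \frac{205}{262} = - \frac{7443477}{262}$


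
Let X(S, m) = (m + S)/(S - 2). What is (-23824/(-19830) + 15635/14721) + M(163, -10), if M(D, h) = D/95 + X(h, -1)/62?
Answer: 305217179889/76417496120 ≈ 3.9941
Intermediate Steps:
X(S, m) = (S + m)/(-2 + S)
M(D, h) = D/95 + (-1 + h)/(62*(-2 + h)) (M(D, h) = D/95 + ((h - 1)/(-2 + h))/62 = D*(1/95) + ((-1 + h)/(-2 + h))*(1/62) = D/95 + (-1 + h)/(62*(-2 + h)))
(-23824/(-19830) + 15635/14721) + M(163, -10) = (-23824/(-19830) + 15635/14721) + (-95 + 95*(-10) + 62*163*(-2 - 10))/(5890*(-2 - 10)) = (-23824*(-1/19830) + 15635*(1/14721)) + (1/5890)*(-95 - 950 + 62*163*(-12))/(-12) = (11912/9915 + 15635/14721) + (1/5890)*(-1/12)*(-95 - 950 - 121272) = 110125859/48652905 + (1/5890)*(-1/12)*(-122317) = 110125859/48652905 + 122317/70680 = 305217179889/76417496120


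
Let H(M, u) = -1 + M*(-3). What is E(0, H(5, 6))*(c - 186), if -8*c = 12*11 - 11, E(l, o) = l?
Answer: 0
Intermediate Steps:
H(M, u) = -1 - 3*M
c = -121/8 (c = -(12*11 - 11)/8 = -(132 - 11)/8 = -⅛*121 = -121/8 ≈ -15.125)
E(0, H(5, 6))*(c - 186) = 0*(-121/8 - 186) = 0*(-1609/8) = 0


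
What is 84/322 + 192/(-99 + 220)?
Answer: 5142/2783 ≈ 1.8476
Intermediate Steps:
84/322 + 192/(-99 + 220) = 84*(1/322) + 192/121 = 6/23 + 192*(1/121) = 6/23 + 192/121 = 5142/2783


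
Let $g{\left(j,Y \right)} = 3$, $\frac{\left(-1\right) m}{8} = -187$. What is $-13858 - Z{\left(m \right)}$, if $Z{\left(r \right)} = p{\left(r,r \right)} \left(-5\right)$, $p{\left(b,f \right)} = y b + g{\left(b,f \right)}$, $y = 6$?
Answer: $31037$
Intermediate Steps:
$m = 1496$ ($m = \left(-8\right) \left(-187\right) = 1496$)
$p{\left(b,f \right)} = 3 + 6 b$ ($p{\left(b,f \right)} = 6 b + 3 = 3 + 6 b$)
$Z{\left(r \right)} = -15 - 30 r$ ($Z{\left(r \right)} = \left(3 + 6 r\right) \left(-5\right) = -15 - 30 r$)
$-13858 - Z{\left(m \right)} = -13858 - \left(-15 - 44880\right) = -13858 - -44895 = -13858 + 44895 = 31037$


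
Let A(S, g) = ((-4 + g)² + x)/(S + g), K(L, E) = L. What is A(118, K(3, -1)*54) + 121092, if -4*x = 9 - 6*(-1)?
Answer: 19388983/160 ≈ 1.2118e+5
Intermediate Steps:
x = -15/4 (x = -(9 - 6*(-1))/4 = -(9 + 6)/4 = -¼*15 = -15/4 ≈ -3.7500)
A(S, g) = (-15/4 + (-4 + g)²)/(S + g) (A(S, g) = ((-4 + g)² - 15/4)/(S + g) = (-15/4 + (-4 + g)²)/(S + g))
A(118, K(3, -1)*54) + 121092 = (-15/4 + (-4 + 3*54)²)/(118 + 3*54) + 121092 = (-15/4 + (-4 + 162)²)/(118 + 162) + 121092 = (-15/4 + 158²)/280 + 121092 = (-15/4 + 24964)/280 + 121092 = (1/280)*(99841/4) + 121092 = 14263/160 + 121092 = 19388983/160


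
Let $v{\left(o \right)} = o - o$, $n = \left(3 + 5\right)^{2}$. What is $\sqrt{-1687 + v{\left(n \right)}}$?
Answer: $i \sqrt{1687} \approx 41.073 i$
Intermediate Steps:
$n = 64$ ($n = 8^{2} = 64$)
$v{\left(o \right)} = 0$
$\sqrt{-1687 + v{\left(n \right)}} = \sqrt{-1687 + 0} = \sqrt{-1687} = i \sqrt{1687}$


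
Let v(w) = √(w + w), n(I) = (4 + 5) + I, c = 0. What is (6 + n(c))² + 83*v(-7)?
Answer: 225 + 83*I*√14 ≈ 225.0 + 310.56*I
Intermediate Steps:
n(I) = 9 + I
v(w) = √2*√w (v(w) = √(2*w) = √2*√w)
(6 + n(c))² + 83*v(-7) = (6 + (9 + 0))² + 83*(√2*√(-7)) = (6 + 9)² + 83*(√2*(I*√7)) = 15² + 83*(I*√14) = 225 + 83*I*√14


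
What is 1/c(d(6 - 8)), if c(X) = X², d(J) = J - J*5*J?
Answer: 1/484 ≈ 0.0020661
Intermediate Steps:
d(J) = J - 5*J² (d(J) = J - 5*J*J = J - 5*J²)
1/c(d(6 - 8)) = 1/(((6 - 8)*(1 - 5*(6 - 8)))²) = 1/((-2*(1 - 5*(-2)))²) = 1/((-2*(1 + 10))²) = 1/((-2*11)²) = 1/((-22)²) = 1/484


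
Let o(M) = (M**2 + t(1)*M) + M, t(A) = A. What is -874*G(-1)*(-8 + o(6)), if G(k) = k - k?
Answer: 0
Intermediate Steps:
G(k) = 0
o(M) = M**2 + 2*M (o(M) = (M**2 + 1*M) + M = (M**2 + M) + M = (M + M**2) + M = M**2 + 2*M)
-874*G(-1)*(-8 + o(6)) = -0*(-8 + 6*(2 + 6)) = -0*(-8 + 6*8) = -0*(-8 + 48) = -0*40 = -874*0 = 0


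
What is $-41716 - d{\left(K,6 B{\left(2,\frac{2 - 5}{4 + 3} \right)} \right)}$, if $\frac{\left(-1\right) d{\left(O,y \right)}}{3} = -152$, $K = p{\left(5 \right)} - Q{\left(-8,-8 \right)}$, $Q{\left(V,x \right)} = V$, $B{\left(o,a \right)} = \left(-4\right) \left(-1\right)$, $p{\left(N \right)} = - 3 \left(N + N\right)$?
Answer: $-42172$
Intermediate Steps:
$p{\left(N \right)} = - 6 N$ ($p{\left(N \right)} = - 3 \cdot 2 N = - 6 N$)
$B{\left(o,a \right)} = 4$
$K = -22$ ($K = \left(-6\right) 5 - -8 = -30 + 8 = -22$)
$d{\left(O,y \right)} = 456$ ($d{\left(O,y \right)} = \left(-3\right) \left(-152\right) = 456$)
$-41716 - d{\left(K,6 B{\left(2,\frac{2 - 5}{4 + 3} \right)} \right)} = -41716 - 456 = -42172$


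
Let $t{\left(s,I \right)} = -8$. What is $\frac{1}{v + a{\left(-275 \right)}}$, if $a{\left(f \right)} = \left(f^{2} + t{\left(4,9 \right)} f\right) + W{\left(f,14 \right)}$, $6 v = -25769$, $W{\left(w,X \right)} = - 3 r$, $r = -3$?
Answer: $\frac{6}{441235} \approx 1.3598 \cdot 10^{-5}$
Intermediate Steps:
$W{\left(w,X \right)} = 9$ ($W{\left(w,X \right)} = \left(-3\right) \left(-3\right) = 9$)
$v = - \frac{25769}{6}$ ($v = \frac{1}{6} \left(-25769\right) = - \frac{25769}{6} \approx -4294.8$)
$a{\left(f \right)} = 9 + f^{2} - 8 f$ ($a{\left(f \right)} = \left(f^{2} - 8 f\right) + 9 = 9 + f^{2} - 8 f$)
$\frac{1}{v + a{\left(-275 \right)}} = \frac{1}{- \frac{25769}{6} + \left(9 + \left(-275\right)^{2} - -2200\right)} = \frac{1}{- \frac{25769}{6} + \left(9 + 75625 + 2200\right)} = \frac{1}{- \frac{25769}{6} + 77834} = \frac{1}{\frac{441235}{6}} = \frac{6}{441235}$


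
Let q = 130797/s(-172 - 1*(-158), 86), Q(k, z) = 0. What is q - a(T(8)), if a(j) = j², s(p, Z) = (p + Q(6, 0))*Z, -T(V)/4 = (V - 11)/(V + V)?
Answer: -525897/4816 ≈ -109.20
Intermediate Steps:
T(V) = -2*(-11 + V)/V (T(V) = -4*(V - 11)/(V + V) = -4*(-11 + V)/(2*V) = -4*(-11 + V)*1/(2*V) = -2*(-11 + V)/V)
s(p, Z) = Z*p (s(p, Z) = (p + 0)*Z = p*Z = Z*p)
q = -130797/1204 (q = 130797/((86*(-172 - 1*(-158)))) = 130797/((86*(-172 + 158))) = 130797/((86*(-14))) = 130797/(-1204) = 130797*(-1/1204) = -130797/1204 ≈ -108.64)
q - a(T(8)) = -130797/1204 - (-2 + 22/8)² = -130797/1204 - (-2 + 22*(⅛))² = -130797/1204 - (-2 + 11/4)² = -130797/1204 - (¾)² = -130797/1204 - 1*9/16 = -130797/1204 - 9/16 = -525897/4816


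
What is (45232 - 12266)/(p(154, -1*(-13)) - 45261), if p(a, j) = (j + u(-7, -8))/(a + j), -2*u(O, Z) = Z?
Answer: -2752661/3779285 ≈ -0.72836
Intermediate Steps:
u(O, Z) = -Z/2
p(a, j) = (4 + j)/(a + j) (p(a, j) = (j - 1/2*(-8))/(a + j) = (j + 4)/(a + j) = (4 + j)/(a + j))
(45232 - 12266)/(p(154, -1*(-13)) - 45261) = (45232 - 12266)/((4 - 1*(-13))/(154 - 1*(-13)) - 45261) = 32966/((4 + 13)/(154 + 13) - 45261) = 32966/(17/167 - 45261) = 32966/(-7558570/167) = 32966*(-167/7558570) = -2752661/3779285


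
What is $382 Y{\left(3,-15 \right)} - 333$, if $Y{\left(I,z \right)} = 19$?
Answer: $6925$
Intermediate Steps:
$382 Y{\left(3,-15 \right)} - 333 = 382 \cdot 19 - 333 = 7258 - 333 = 6925$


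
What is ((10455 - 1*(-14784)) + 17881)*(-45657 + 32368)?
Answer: -573021680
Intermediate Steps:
((10455 - 1*(-14784)) + 17881)*(-45657 + 32368) = ((10455 + 14784) + 17881)*(-13289) = (25239 + 17881)*(-13289) = 43120*(-13289) = -573021680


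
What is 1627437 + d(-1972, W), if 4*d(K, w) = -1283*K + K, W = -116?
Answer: 2259463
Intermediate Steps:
d(K, w) = -641*K/2 (d(K, w) = (-1283*K + K)/4 = (-1282*K)/4 = -641*K/2)
1627437 + d(-1972, W) = 1627437 - 641/2*(-1972) = 1627437 + 632026 = 2259463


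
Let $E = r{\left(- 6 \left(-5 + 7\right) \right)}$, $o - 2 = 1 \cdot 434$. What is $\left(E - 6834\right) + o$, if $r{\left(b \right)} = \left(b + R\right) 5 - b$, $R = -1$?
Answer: $-6451$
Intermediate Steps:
$o = 436$ ($o = 2 + 1 \cdot 434 = 2 + 434 = 436$)
$r{\left(b \right)} = -5 + 4 b$ ($r{\left(b \right)} = \left(b - 1\right) 5 - b = \left(-1 + b\right) 5 - b = \left(-5 + 5 b\right) - b = -5 + 4 b$)
$E = -53$ ($E = -5 + 4 \left(- 6 \left(-5 + 7\right)\right) = -5 + 4 \left(\left(-6\right) 2\right) = -5 + 4 \left(-12\right) = -5 - 48 = -53$)
$\left(E - 6834\right) + o = \left(-53 - 6834\right) + 436 = -6887 + 436 = -6451$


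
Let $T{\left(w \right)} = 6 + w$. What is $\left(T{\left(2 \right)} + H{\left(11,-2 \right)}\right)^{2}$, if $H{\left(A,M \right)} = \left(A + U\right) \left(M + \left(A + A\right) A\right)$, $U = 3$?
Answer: $11343424$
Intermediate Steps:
$H{\left(A,M \right)} = \left(3 + A\right) \left(M + 2 A^{2}\right)$ ($H{\left(A,M \right)} = \left(A + 3\right) \left(M + \left(A + A\right) A\right) = \left(3 + A\right) \left(M + 2 A A\right) = \left(3 + A\right) \left(M + 2 A^{2}\right)$)
$\left(T{\left(2 \right)} + H{\left(11,-2 \right)}\right)^{2} = \left(\left(6 + 2\right) + \left(2 \cdot 11^{3} + 3 \left(-2\right) + 6 \cdot 11^{2} + 11 \left(-2\right)\right)\right)^{2} = \left(8 + \left(2 \cdot 1331 - 6 + 6 \cdot 121 - 22\right)\right)^{2} = \left(8 + \left(2662 - 6 + 726 - 22\right)\right)^{2} = \left(8 + 3360\right)^{2} = 3368^{2} = 11343424$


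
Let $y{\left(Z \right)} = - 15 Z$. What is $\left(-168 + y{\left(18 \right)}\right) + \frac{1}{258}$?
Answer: $- \frac{113003}{258} \approx -438.0$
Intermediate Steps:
$\left(-168 + y{\left(18 \right)}\right) + \frac{1}{258} = \left(-168 - 270\right) + \frac{1}{258} = -438 + \frac{1}{258} = - \frac{113003}{258}$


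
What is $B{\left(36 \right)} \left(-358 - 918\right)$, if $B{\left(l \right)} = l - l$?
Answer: $0$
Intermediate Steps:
$B{\left(l \right)} = 0$
$B{\left(36 \right)} \left(-358 - 918\right) = 0 \left(-358 - 918\right) = 0 \left(-1276\right) = 0$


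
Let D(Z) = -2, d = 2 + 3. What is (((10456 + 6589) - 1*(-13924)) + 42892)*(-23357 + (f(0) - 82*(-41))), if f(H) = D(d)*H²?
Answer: -1476850695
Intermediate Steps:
d = 5
f(H) = -2*H²
(((10456 + 6589) - 1*(-13924)) + 42892)*(-23357 + (f(0) - 82*(-41))) = (((10456 + 6589) - 1*(-13924)) + 42892)*(-23357 + (-2*0² - 82*(-41))) = ((17045 + 13924) + 42892)*(-23357 + (-2*0 + 3362)) = (30969 + 42892)*(-23357 + (0 + 3362)) = 73861*(-23357 + 3362) = 73861*(-19995) = -1476850695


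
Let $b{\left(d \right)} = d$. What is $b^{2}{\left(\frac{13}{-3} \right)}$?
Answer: $\frac{169}{9} \approx 18.778$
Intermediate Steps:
$b^{2}{\left(\frac{13}{-3} \right)} = \left(\frac{13}{-3}\right)^{2} = \left(13 \left(- \frac{1}{3}\right)\right)^{2} = \left(- \frac{13}{3}\right)^{2} = \frac{169}{9}$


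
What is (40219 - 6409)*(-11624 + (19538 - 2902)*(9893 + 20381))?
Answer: 17027616698400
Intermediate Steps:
(40219 - 6409)*(-11624 + (19538 - 2902)*(9893 + 20381)) = 33810*(-11624 + 16636*30274) = 33810*(-11624 + 503638264) = 33810*503626640 = 17027616698400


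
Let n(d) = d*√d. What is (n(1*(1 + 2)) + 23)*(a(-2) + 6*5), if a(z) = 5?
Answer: 805 + 105*√3 ≈ 986.87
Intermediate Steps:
n(d) = d^(3/2)
(n(1*(1 + 2)) + 23)*(a(-2) + 6*5) = ((1*(1 + 2))^(3/2) + 23)*(5 + 6*5) = ((1*3)^(3/2) + 23)*(5 + 30) = (3^(3/2) + 23)*35 = (3*√3 + 23)*35 = (23 + 3*√3)*35 = 805 + 105*√3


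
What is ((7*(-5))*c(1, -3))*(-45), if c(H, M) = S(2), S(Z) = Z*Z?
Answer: 6300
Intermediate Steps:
S(Z) = Z**2
c(H, M) = 4 (c(H, M) = 2**2 = 4)
((7*(-5))*c(1, -3))*(-45) = ((7*(-5))*4)*(-45) = -35*4*(-45) = -140*(-45) = 6300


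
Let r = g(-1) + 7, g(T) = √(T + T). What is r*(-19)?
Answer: -133 - 19*I*√2 ≈ -133.0 - 26.87*I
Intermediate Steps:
g(T) = √2*√T (g(T) = √(2*T) = √2*√T)
r = 7 + I*√2 (r = √2*√(-1) + 7 = √2*I + 7 = I*√2 + 7 = 7 + I*√2 ≈ 7.0 + 1.4142*I)
r*(-19) = (7 + I*√2)*(-19) = -133 - 19*I*√2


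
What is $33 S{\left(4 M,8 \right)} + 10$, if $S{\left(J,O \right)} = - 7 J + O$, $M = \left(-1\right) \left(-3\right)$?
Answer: $-2498$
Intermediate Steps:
$M = 3$
$S{\left(J,O \right)} = O - 7 J$
$33 S{\left(4 M,8 \right)} + 10 = 33 \left(8 - 7 \cdot 4 \cdot 3\right) + 10 = 33 \left(8 - 84\right) + 10 = 33 \left(-76\right) + 10 = -2508 + 10 = -2498$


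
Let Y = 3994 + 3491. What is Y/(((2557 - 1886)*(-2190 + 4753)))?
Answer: 7485/1719773 ≈ 0.0043523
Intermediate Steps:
Y = 7485
Y/(((2557 - 1886)*(-2190 + 4753))) = 7485/(((2557 - 1886)*(-2190 + 4753))) = 7485/((671*2563)) = 7485/1719773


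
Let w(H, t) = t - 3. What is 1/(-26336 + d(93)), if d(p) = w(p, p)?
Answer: -1/26246 ≈ -3.8101e-5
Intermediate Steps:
w(H, t) = -3 + t
d(p) = -3 + p
1/(-26336 + d(93)) = 1/(-26336 + (-3 + 93)) = 1/(-26336 + 90) = 1/(-26246) = -1/26246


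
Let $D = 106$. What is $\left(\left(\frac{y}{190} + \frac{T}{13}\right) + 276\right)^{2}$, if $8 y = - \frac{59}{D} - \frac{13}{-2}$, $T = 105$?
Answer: $\frac{3540539770929225}{43871815936} \approx 80702.0$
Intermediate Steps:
$y = \frac{315}{424}$ ($y = \frac{- \frac{59}{106} - \frac{13}{-2}}{8} = \frac{\left(-59\right) \frac{1}{106} - - \frac{13}{2}}{8} = \frac{- \frac{59}{106} + \frac{13}{2}}{8} = \frac{1}{8} \cdot \frac{315}{53} = \frac{315}{424} \approx 0.74292$)
$\left(\left(\frac{y}{190} + \frac{T}{13}\right) + 276\right)^{2} = \left(\left(\frac{315}{424 \cdot 190} + \frac{105}{13}\right) + 276\right)^{2} = \left(\left(\frac{315}{424} \cdot \frac{1}{190} + 105 \cdot \frac{1}{13}\right) + 276\right)^{2} = \left(\left(\frac{63}{16112} + \frac{105}{13}\right) + 276\right)^{2} = \left(\frac{1692579}{209456} + 276\right)^{2} = \left(\frac{59502435}{209456}\right)^{2} = \frac{3540539770929225}{43871815936}$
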